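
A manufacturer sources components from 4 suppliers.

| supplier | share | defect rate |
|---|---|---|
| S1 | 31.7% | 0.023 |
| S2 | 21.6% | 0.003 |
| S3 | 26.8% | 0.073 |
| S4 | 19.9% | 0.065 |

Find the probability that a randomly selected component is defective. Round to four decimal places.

Using total probability over the partition,
P(D) = P(D|S1)·P(S1) + P(D|S2)·P(S2) + P(D|S3)·P(S3) + P(D|S4)·P(S4)
      = 0.023·0.317 + 0.003·0.216 + 0.073·0.268 + 0.065·0.199
      = 0.007291 + 0.000648 + 0.019564 + 0.012935 = 0.040438

0.0404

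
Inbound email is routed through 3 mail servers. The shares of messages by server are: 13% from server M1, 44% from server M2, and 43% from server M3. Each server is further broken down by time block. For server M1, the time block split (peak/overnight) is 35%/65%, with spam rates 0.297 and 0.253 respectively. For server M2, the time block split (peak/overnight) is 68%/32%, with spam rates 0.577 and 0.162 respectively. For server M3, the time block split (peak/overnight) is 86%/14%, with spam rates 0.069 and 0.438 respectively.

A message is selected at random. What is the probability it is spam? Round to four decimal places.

P(S) ≈ 0.2822

P(S|M1) = 0.35·0.297 + 0.65·0.253 = 0.10395 + 0.16445 = 0.2684
P(S|M2) = 0.68·0.577 + 0.32·0.162 = 0.39236 + 0.05184 = 0.4442
P(S|M3) = 0.86·0.069 + 0.14·0.438 = 0.05934 + 0.06132 = 0.12066
Then overall,
P(S) = 0.13·0.2684 + 0.44·0.4442 + 0.43·0.12066
      = 0.034892 + 0.195448 + 0.0518838 = 0.2822238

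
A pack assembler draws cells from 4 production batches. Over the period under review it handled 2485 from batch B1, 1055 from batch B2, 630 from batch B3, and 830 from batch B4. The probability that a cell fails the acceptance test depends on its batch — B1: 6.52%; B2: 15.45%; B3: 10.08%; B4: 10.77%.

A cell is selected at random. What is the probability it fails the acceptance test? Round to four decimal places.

0.0956

Total: 2485 + 1055 + 630 + 830 = 5000.
P(B1) = 2485/5000 = 0.497. P(B2) = 1055/5000 = 0.211. P(B3) = 630/5000 = 0.126. P(B4) = 830/5000 = 0.166.
By the law of total probability,
P(F) = P(F|B1)·P(B1) + P(F|B2)·P(B2) + P(F|B3)·P(B3) + P(F|B4)·P(B4)
      = 0.0652·0.497 + 0.1545·0.211 + 0.1008·0.126 + 0.1077·0.166
      = 0.0324044 + 0.0325995 + 0.0127008 + 0.0178782 = 0.0955829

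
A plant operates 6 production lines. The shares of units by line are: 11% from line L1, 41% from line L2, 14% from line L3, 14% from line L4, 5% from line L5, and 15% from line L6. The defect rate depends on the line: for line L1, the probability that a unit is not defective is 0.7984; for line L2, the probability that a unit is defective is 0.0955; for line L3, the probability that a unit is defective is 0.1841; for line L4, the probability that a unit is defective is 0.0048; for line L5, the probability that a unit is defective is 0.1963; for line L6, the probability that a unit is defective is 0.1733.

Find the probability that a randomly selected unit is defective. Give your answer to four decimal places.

P(D|L1) = 1 − 0.7984 = 0.2016.
P(D) = P(D|L1)·P(L1) + P(D|L2)·P(L2) + P(D|L3)·P(L3) + P(D|L4)·P(L4) + P(D|L5)·P(L5) + P(D|L6)·P(L6)
      = 0.2016·0.11 + 0.0955·0.41 + 0.1841·0.14 + 0.0048·0.14 + 0.1963·0.05 + 0.1733·0.15
      = 0.022176 + 0.039155 + 0.025774 + 0.000672 + 0.009815 + 0.025995 = 0.123587

0.1236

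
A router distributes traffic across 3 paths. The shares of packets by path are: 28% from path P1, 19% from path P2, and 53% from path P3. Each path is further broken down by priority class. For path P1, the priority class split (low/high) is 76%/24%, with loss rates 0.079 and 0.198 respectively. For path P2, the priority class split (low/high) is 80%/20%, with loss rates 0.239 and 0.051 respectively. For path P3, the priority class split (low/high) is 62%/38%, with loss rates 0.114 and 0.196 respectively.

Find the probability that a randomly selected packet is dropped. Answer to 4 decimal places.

P(L|P1) = 0.76·0.079 + 0.24·0.198 = 0.06004 + 0.04752 = 0.10756
P(L|P2) = 0.8·0.239 + 0.2·0.051 = 0.1912 + 0.0102 = 0.2014
P(L|P3) = 0.62·0.114 + 0.38·0.196 = 0.07068 + 0.07448 = 0.14516
Then overall,
P(L) = 0.28·0.10756 + 0.19·0.2014 + 0.53·0.14516
      = 0.0301168 + 0.038266 + 0.0769348 = 0.1453176

0.1453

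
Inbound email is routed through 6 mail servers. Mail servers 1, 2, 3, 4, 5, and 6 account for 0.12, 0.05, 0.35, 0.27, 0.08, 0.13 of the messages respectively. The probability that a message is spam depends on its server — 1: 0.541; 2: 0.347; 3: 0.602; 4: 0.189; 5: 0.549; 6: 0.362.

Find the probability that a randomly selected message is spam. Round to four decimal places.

P(S) ≈ 0.4350

Summing over the partition,
P(S) = P(S|1)·P(1) + P(S|2)·P(2) + P(S|3)·P(3) + P(S|4)·P(4) + P(S|5)·P(5) + P(S|6)·P(6)
      = 0.541·0.12 + 0.347·0.05 + 0.602·0.35 + 0.189·0.27 + 0.549·0.08 + 0.362·0.13
      = 0.06492 + 0.01735 + 0.2107 + 0.05103 + 0.04392 + 0.04706 = 0.43498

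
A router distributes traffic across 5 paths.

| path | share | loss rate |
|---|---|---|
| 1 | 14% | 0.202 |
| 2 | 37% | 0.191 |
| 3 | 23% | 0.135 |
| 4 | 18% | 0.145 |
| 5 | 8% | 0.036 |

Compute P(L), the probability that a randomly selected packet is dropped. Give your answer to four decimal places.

By the law of total probability,
P(L) = P(L|1)·P(1) + P(L|2)·P(2) + P(L|3)·P(3) + P(L|4)·P(4) + P(L|5)·P(5)
      = 0.202·0.14 + 0.191·0.37 + 0.135·0.23 + 0.145·0.18 + 0.036·0.08
      = 0.02828 + 0.07067 + 0.03105 + 0.0261 + 0.00288 = 0.15898

0.1590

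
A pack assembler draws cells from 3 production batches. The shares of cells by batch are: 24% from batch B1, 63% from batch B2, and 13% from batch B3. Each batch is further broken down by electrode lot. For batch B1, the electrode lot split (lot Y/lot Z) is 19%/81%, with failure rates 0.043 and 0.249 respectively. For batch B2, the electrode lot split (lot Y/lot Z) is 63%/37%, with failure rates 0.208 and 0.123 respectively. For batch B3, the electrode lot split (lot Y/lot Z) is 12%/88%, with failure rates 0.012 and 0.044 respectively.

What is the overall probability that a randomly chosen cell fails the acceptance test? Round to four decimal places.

P(F) ≈ 0.1668

P(F|B1) = 0.19·0.043 + 0.81·0.249 = 0.00817 + 0.20169 = 0.20986
P(F|B2) = 0.63·0.208 + 0.37·0.123 = 0.13104 + 0.04551 = 0.17655
P(F|B3) = 0.12·0.012 + 0.88·0.044 = 0.00144 + 0.03872 = 0.04016
Then overall,
P(F) = 0.24·0.20986 + 0.63·0.17655 + 0.13·0.04016
      = 0.0503664 + 0.1112265 + 0.0052208 = 0.1668137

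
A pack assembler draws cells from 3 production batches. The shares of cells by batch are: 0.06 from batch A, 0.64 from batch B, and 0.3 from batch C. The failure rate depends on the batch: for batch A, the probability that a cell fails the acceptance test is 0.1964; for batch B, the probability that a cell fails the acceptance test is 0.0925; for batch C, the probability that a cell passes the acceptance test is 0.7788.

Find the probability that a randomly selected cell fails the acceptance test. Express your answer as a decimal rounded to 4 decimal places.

P(F|C) = 1 − 0.7788 = 0.2212.
Summing over the partition,
P(F) = P(F|A)·P(A) + P(F|B)·P(B) + P(F|C)·P(C)
      = 0.1964·0.06 + 0.0925·0.64 + 0.2212·0.3
      = 0.011784 + 0.0592 + 0.06636 = 0.137344

0.1373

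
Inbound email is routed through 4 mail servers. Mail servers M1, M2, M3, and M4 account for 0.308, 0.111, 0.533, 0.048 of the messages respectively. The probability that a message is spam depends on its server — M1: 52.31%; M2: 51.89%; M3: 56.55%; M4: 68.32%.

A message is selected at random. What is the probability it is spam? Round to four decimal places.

0.5529

Summing over the partition,
P(S) = P(S|M1)·P(M1) + P(S|M2)·P(M2) + P(S|M3)·P(M3) + P(S|M4)·P(M4)
      = 0.5231·0.308 + 0.5189·0.111 + 0.5655·0.533 + 0.6832·0.048
      = 0.1611148 + 0.0575979 + 0.3014115 + 0.0327936 = 0.5529178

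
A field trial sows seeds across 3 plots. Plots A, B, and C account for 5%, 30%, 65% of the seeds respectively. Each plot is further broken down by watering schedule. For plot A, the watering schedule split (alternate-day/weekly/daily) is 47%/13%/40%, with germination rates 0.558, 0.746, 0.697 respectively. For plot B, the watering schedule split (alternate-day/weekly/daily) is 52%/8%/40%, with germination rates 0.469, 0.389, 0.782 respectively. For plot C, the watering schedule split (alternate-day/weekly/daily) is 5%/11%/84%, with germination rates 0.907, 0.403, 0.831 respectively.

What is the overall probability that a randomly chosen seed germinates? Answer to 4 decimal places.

P(G) ≈ 0.7203

P(G|A) = 0.47·0.558 + 0.13·0.746 + 0.4·0.697 = 0.26226 + 0.09698 + 0.2788 = 0.63804
P(G|B) = 0.52·0.469 + 0.08·0.389 + 0.4·0.782 = 0.24388 + 0.03112 + 0.3128 = 0.5878
P(G|C) = 0.05·0.907 + 0.11·0.403 + 0.84·0.831 = 0.04535 + 0.04433 + 0.69804 = 0.78772
Then overall,
P(G) = 0.05·0.63804 + 0.3·0.5878 + 0.65·0.78772
      = 0.031902 + 0.17634 + 0.512018 = 0.72026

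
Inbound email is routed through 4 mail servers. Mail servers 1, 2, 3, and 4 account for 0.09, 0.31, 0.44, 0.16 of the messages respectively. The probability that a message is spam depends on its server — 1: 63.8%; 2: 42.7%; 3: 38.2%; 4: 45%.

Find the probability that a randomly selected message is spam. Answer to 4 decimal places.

P(S) ≈ 0.4299

Using total probability over the partition,
P(S) = P(S|1)·P(1) + P(S|2)·P(2) + P(S|3)·P(3) + P(S|4)·P(4)
      = 0.638·0.09 + 0.427·0.31 + 0.382·0.44 + 0.45·0.16
      = 0.05742 + 0.13237 + 0.16808 + 0.072 = 0.42987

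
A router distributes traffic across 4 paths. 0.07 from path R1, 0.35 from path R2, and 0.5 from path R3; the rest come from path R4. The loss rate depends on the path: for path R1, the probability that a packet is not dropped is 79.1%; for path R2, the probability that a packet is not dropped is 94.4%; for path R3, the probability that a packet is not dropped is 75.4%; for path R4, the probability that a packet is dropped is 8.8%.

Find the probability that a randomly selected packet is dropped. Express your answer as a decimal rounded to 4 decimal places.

0.1643

P(R4) = 1 − (0.07 + 0.35 + 0.5) = 0.08.
P(L|R1) = 1 − 0.791 = 0.209.
P(L|R2) = 1 − 0.944 = 0.056.
P(L|R3) = 1 − 0.754 = 0.246.
P(L) = P(L|R1)·P(R1) + P(L|R2)·P(R2) + P(L|R3)·P(R3) + P(L|R4)·P(R4)
      = 0.209·0.07 + 0.056·0.35 + 0.246·0.5 + 0.088·0.08
      = 0.01463 + 0.0196 + 0.123 + 0.00704 = 0.16427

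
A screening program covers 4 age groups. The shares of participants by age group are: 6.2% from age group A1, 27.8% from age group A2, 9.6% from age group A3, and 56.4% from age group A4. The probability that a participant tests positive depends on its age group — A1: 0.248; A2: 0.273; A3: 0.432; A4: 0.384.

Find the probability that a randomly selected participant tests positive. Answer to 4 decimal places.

P(T) = P(T|A1)·P(A1) + P(T|A2)·P(A2) + P(T|A3)·P(A3) + P(T|A4)·P(A4)
      = 0.248·0.062 + 0.273·0.278 + 0.432·0.096 + 0.384·0.564
      = 0.015376 + 0.075894 + 0.041472 + 0.216576 = 0.349318

0.3493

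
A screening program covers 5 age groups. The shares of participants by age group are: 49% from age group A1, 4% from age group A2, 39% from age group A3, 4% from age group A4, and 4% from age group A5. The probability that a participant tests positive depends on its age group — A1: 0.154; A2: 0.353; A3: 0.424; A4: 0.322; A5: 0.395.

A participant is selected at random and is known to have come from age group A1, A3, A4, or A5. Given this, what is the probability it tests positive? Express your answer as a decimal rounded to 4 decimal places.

Let S = {A1, A3, A4, A5}.
P(S) = 0.49 + 0.39 + 0.04 + 0.04 = 0.96.
P(T ∩ S) = 0.154·0.49 + 0.424·0.39 + 0.322·0.04 + 0.395·0.04 = 0.07546 + 0.16536 + 0.01288 + 0.0158 = 0.2695.
P(T | S) = 0.2695 / 0.96 = 0.280729…

0.2807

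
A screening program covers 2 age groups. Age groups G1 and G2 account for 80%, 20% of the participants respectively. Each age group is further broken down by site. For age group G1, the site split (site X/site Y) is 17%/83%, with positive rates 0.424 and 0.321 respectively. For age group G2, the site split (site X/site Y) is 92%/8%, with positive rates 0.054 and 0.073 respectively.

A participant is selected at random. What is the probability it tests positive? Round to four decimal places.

0.2819

P(T|G1) = 0.17·0.424 + 0.83·0.321 = 0.07208 + 0.26643 = 0.33851
P(T|G2) = 0.92·0.054 + 0.08·0.073 = 0.04968 + 0.00584 = 0.05552
Then overall,
P(T) = 0.8·0.33851 + 0.2·0.05552
      = 0.270808 + 0.011104 = 0.281912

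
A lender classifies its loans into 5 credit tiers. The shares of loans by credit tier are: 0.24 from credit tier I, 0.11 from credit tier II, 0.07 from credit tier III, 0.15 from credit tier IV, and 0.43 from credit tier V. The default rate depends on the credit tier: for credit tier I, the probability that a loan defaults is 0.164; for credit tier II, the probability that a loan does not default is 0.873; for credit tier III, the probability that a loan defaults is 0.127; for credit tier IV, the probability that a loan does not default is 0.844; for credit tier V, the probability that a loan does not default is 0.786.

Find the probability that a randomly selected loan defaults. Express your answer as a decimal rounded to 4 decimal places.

P(D|II) = 1 − 0.873 = 0.127.
P(D|IV) = 1 − 0.844 = 0.156.
P(D|V) = 1 − 0.786 = 0.214.
Summing over the partition,
P(D) = P(D|I)·P(I) + P(D|II)·P(II) + P(D|III)·P(III) + P(D|IV)·P(IV) + P(D|V)·P(V)
      = 0.164·0.24 + 0.127·0.11 + 0.127·0.07 + 0.156·0.15 + 0.214·0.43
      = 0.03936 + 0.01397 + 0.00889 + 0.0234 + 0.09202 = 0.17764

0.1776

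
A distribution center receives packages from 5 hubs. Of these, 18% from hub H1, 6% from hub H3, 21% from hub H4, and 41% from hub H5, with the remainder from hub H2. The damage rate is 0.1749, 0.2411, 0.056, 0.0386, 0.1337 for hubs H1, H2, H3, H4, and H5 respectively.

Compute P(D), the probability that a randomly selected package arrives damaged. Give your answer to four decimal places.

P(H2) = 1 − (0.18 + 0.06 + 0.21 + 0.41) = 0.14.
P(D) = P(D|H1)·P(H1) + P(D|H2)·P(H2) + P(D|H3)·P(H3) + P(D|H4)·P(H4) + P(D|H5)·P(H5)
      = 0.1749·0.18 + 0.2411·0.14 + 0.056·0.06 + 0.0386·0.21 + 0.1337·0.41
      = 0.031482 + 0.033754 + 0.00336 + 0.008106 + 0.054817 = 0.131519

P(D) ≈ 0.1315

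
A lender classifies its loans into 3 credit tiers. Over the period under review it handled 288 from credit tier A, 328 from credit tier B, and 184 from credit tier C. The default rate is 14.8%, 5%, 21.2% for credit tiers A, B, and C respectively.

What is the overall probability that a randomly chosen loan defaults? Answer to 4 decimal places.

Total: 288 + 328 + 184 = 800.
P(A) = 288/800 = 0.36. P(B) = 328/800 = 0.41. P(C) = 184/800 = 0.23.
By the law of total probability,
P(D) = P(D|A)·P(A) + P(D|B)·P(B) + P(D|C)·P(C)
      = 0.148·0.36 + 0.05·0.41 + 0.212·0.23
      = 0.05328 + 0.0205 + 0.04876 = 0.12254

0.1225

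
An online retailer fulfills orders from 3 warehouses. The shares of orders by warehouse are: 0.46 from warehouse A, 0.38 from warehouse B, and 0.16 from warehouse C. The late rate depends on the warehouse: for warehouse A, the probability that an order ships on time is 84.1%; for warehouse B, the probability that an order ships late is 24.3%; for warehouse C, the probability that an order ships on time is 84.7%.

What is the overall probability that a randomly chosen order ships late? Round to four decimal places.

P(L) ≈ 0.1900

P(L|A) = 1 − 0.841 = 0.159.
P(L|C) = 1 − 0.847 = 0.153.
Summing over the partition,
P(L) = P(L|A)·P(A) + P(L|B)·P(B) + P(L|C)·P(C)
      = 0.159·0.46 + 0.243·0.38 + 0.153·0.16
      = 0.07314 + 0.09234 + 0.02448 = 0.18996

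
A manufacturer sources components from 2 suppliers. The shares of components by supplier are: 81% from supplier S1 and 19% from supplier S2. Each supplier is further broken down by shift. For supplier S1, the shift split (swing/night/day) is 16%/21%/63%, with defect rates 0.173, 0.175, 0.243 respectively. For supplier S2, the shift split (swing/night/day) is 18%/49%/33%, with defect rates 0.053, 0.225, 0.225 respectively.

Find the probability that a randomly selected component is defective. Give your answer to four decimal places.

P(D|S1) = 0.16·0.173 + 0.21·0.175 + 0.63·0.243 = 0.02768 + 0.03675 + 0.15309 = 0.21752
P(D|S2) = 0.18·0.053 + 0.49·0.225 + 0.33·0.225 = 0.00954 + 0.11025 + 0.07425 = 0.19404
Then overall,
P(D) = 0.81·0.21752 + 0.19·0.19404
      = 0.1761912 + 0.0368676 = 0.2130588

P(D) ≈ 0.2131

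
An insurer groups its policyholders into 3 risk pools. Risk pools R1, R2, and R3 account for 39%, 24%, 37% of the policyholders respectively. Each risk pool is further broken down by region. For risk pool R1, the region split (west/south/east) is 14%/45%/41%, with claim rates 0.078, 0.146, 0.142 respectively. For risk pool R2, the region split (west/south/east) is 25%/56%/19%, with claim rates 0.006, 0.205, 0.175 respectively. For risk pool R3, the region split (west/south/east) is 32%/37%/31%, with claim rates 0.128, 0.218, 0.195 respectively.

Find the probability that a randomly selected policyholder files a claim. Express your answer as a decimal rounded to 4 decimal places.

P(C|R1) = 0.14·0.078 + 0.45·0.146 + 0.41·0.142 = 0.01092 + 0.0657 + 0.05822 = 0.13484
P(C|R2) = 0.25·0.006 + 0.56·0.205 + 0.19·0.175 = 0.0015 + 0.1148 + 0.03325 = 0.14955
P(C|R3) = 0.32·0.128 + 0.37·0.218 + 0.31·0.195 = 0.04096 + 0.08066 + 0.06045 = 0.18207
By total probability over the outer partition,
P(C) = 0.39·0.13484 + 0.24·0.14955 + 0.37·0.18207
      = 0.0525876 + 0.035892 + 0.0673659 = 0.1558455

0.1558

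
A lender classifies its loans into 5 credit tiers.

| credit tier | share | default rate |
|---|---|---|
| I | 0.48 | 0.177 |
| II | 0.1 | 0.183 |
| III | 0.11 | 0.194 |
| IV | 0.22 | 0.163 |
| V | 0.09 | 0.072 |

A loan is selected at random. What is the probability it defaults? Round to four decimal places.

P(D) ≈ 0.1669

P(D) = P(D|I)·P(I) + P(D|II)·P(II) + P(D|III)·P(III) + P(D|IV)·P(IV) + P(D|V)·P(V)
      = 0.177·0.48 + 0.183·0.1 + 0.194·0.11 + 0.163·0.22 + 0.072·0.09
      = 0.08496 + 0.0183 + 0.02134 + 0.03586 + 0.00648 = 0.16694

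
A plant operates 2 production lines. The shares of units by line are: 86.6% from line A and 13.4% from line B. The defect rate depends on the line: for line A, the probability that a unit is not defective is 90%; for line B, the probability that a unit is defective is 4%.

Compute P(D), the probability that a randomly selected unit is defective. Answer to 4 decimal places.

0.0920

P(D|A) = 1 − 0.9 = 0.1.
By the law of total probability,
P(D) = P(D|A)·P(A) + P(D|B)·P(B)
      = 0.1·0.866 + 0.04·0.134
      = 0.0866 + 0.00536 = 0.09196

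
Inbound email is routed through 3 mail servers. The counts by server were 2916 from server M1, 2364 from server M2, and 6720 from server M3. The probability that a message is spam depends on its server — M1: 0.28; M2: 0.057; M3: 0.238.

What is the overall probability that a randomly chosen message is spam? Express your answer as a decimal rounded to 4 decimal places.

Total: 2916 + 2364 + 6720 = 12000.
P(M1) = 2916/12000 = 0.243. P(M2) = 2364/12000 = 0.197. P(M3) = 6720/12000 = 0.56.
P(S) = P(S|M1)·P(M1) + P(S|M2)·P(M2) + P(S|M3)·P(M3)
      = 0.28·0.243 + 0.057·0.197 + 0.238·0.56
      = 0.06804 + 0.011229 + 0.13328 = 0.212549

P(S) ≈ 0.2125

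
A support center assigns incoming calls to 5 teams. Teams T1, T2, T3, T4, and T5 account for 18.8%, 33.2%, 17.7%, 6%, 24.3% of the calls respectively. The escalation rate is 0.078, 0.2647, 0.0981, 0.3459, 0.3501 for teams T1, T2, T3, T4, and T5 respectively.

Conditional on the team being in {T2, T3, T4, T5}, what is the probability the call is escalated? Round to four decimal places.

Let S = {T2, T3, T4, T5}.
P(S) = 0.332 + 0.177 + 0.06 + 0.243 = 0.812.
P(E ∩ S) = 0.2647·0.332 + 0.0981·0.177 + 0.3459·0.06 + 0.3501·0.243 = 0.0878804 + 0.0173637 + 0.020754 + 0.0850743 = 0.2110724.
P(E | S) = 0.2110724 / 0.812 = 0.259941…

P(E|S) ≈ 0.2599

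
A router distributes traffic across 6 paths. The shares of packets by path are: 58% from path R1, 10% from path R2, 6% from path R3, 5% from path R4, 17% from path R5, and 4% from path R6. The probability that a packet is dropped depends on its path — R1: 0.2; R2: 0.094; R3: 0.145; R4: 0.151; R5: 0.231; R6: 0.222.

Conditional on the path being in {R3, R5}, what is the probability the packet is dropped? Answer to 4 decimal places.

P(L|S) ≈ 0.2086

Let S = {R3, R5}.
P(S) = 0.06 + 0.17 = 0.23.
P(L ∩ S) = 0.145·0.06 + 0.231·0.17 = 0.0087 + 0.03927 = 0.04797.
P(L | S) = 0.04797 / 0.23 = 0.208565…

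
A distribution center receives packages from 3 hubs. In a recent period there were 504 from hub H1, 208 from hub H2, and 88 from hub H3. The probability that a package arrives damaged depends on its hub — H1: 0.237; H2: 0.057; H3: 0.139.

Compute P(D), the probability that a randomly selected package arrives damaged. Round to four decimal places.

Total: 504 + 208 + 88 = 800.
P(H1) = 504/800 = 0.63. P(H2) = 208/800 = 0.26. P(H3) = 88/800 = 0.11.
Summing over the partition,
P(D) = P(D|H1)·P(H1) + P(D|H2)·P(H2) + P(D|H3)·P(H3)
      = 0.237·0.63 + 0.057·0.26 + 0.139·0.11
      = 0.14931 + 0.01482 + 0.01529 = 0.17942

0.1794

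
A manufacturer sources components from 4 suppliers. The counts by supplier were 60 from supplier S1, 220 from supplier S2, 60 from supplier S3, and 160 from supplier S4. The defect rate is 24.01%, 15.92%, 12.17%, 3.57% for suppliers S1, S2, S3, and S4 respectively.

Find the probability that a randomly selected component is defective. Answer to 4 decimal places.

P(D) ≈ 0.1249

Total: 60 + 220 + 60 + 160 = 500.
P(S1) = 60/500 = 0.12. P(S2) = 220/500 = 0.44. P(S3) = 60/500 = 0.12. P(S4) = 160/500 = 0.32.
P(D) = P(D|S1)·P(S1) + P(D|S2)·P(S2) + P(D|S3)·P(S3) + P(D|S4)·P(S4)
      = 0.2401·0.12 + 0.1592·0.44 + 0.1217·0.12 + 0.0357·0.32
      = 0.028812 + 0.070048 + 0.014604 + 0.011424 = 0.124888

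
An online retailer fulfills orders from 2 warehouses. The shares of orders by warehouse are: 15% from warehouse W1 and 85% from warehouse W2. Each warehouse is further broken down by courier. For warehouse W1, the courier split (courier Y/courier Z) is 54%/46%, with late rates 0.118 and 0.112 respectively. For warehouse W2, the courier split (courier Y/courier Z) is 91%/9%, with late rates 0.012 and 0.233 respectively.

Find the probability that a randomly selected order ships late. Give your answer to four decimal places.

P(L|W1) = 0.54·0.118 + 0.46·0.112 = 0.06372 + 0.05152 = 0.11524
P(L|W2) = 0.91·0.012 + 0.09·0.233 = 0.01092 + 0.02097 = 0.03189
Then overall,
P(L) = 0.15·0.11524 + 0.85·0.03189
      = 0.017286 + 0.0271065 = 0.0443925

P(L) ≈ 0.0444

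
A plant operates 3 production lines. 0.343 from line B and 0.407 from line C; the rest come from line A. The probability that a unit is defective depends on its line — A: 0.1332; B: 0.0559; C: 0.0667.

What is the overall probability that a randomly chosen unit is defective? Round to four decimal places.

P(D) ≈ 0.0796

P(A) = 1 − (0.343 + 0.407) = 0.25.
Using total probability over the partition,
P(D) = P(D|A)·P(A) + P(D|B)·P(B) + P(D|C)·P(C)
      = 0.1332·0.25 + 0.0559·0.343 + 0.0667·0.407
      = 0.0333 + 0.0191737 + 0.0271469 = 0.0796206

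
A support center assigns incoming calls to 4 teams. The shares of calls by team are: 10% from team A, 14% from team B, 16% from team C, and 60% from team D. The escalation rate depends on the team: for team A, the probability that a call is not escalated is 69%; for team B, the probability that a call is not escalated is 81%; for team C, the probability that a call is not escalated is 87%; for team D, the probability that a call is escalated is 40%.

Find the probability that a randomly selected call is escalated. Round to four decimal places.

P(E|A) = 1 − 0.69 = 0.31.
P(E|B) = 1 − 0.81 = 0.19.
P(E|C) = 1 − 0.87 = 0.13.
P(E) = P(E|A)·P(A) + P(E|B)·P(B) + P(E|C)·P(C) + P(E|D)·P(D)
      = 0.31·0.1 + 0.19·0.14 + 0.13·0.16 + 0.4·0.6
      = 0.031 + 0.0266 + 0.0208 + 0.24 = 0.3184

0.3184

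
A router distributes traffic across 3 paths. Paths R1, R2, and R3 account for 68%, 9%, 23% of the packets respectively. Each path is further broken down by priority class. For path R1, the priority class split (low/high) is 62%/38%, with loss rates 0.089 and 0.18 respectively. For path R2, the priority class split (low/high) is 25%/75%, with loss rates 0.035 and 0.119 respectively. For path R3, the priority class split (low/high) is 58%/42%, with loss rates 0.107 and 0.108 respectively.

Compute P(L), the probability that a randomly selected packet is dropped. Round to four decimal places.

P(L) ≈ 0.1176

P(L|R1) = 0.62·0.089 + 0.38·0.18 = 0.05518 + 0.0684 = 0.12358
P(L|R2) = 0.25·0.035 + 0.75·0.119 = 0.00875 + 0.08925 = 0.098
P(L|R3) = 0.58·0.107 + 0.42·0.108 = 0.06206 + 0.04536 = 0.10742
Then overall,
P(L) = 0.68·0.12358 + 0.09·0.098 + 0.23·0.10742
      = 0.0840344 + 0.00882 + 0.0247066 = 0.117561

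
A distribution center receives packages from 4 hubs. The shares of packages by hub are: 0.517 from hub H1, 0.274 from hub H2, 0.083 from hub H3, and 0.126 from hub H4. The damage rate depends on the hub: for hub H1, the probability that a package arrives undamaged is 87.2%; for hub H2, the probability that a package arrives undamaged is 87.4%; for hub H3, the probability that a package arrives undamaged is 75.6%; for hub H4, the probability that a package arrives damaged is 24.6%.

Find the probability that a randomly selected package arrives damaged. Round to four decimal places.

P(D) ≈ 0.1519

P(D|H1) = 1 − 0.872 = 0.128.
P(D|H2) = 1 − 0.874 = 0.126.
P(D|H3) = 1 − 0.756 = 0.244.
Using total probability over the partition,
P(D) = P(D|H1)·P(H1) + P(D|H2)·P(H2) + P(D|H3)·P(H3) + P(D|H4)·P(H4)
      = 0.128·0.517 + 0.126·0.274 + 0.244·0.083 + 0.246·0.126
      = 0.066176 + 0.034524 + 0.020252 + 0.030996 = 0.151948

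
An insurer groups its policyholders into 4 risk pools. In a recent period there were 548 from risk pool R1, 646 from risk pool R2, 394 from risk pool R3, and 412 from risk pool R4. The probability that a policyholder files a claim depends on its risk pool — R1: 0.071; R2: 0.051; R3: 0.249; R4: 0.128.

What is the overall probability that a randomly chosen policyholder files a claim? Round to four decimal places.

Total: 548 + 646 + 394 + 412 = 2000.
P(R1) = 548/2000 = 0.274. P(R2) = 646/2000 = 0.323. P(R3) = 394/2000 = 0.197. P(R4) = 412/2000 = 0.206.
Using total probability over the partition,
P(C) = P(C|R1)·P(R1) + P(C|R2)·P(R2) + P(C|R3)·P(R3) + P(C|R4)·P(R4)
      = 0.071·0.274 + 0.051·0.323 + 0.249·0.197 + 0.128·0.206
      = 0.019454 + 0.016473 + 0.049053 + 0.026368 = 0.111348

0.1113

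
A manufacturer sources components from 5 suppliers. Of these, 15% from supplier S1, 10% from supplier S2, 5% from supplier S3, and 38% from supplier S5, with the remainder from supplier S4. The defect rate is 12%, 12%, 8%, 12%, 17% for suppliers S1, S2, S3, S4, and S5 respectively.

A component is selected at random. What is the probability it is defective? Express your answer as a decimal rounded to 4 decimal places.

0.1370

P(S4) = 1 − (0.15 + 0.1 + 0.05 + 0.38) = 0.32.
P(D) = P(D|S1)·P(S1) + P(D|S2)·P(S2) + P(D|S3)·P(S3) + P(D|S4)·P(S4) + P(D|S5)·P(S5)
      = 0.12·0.15 + 0.12·0.1 + 0.08·0.05 + 0.12·0.32 + 0.17·0.38
      = 0.018 + 0.012 + 0.004 + 0.0384 + 0.0646 = 0.137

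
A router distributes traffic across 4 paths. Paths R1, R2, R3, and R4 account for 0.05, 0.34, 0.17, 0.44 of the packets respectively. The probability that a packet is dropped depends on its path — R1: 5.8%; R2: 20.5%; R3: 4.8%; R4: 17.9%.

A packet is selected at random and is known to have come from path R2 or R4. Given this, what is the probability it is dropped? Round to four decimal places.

P(L|S) ≈ 0.1903

Let S = {R2, R4}.
P(S) = 0.34 + 0.44 = 0.78.
P(L ∩ S) = 0.205·0.34 + 0.179·0.44 = 0.0697 + 0.07876 = 0.14846.
P(L | S) = 0.14846 / 0.78 = 0.190333…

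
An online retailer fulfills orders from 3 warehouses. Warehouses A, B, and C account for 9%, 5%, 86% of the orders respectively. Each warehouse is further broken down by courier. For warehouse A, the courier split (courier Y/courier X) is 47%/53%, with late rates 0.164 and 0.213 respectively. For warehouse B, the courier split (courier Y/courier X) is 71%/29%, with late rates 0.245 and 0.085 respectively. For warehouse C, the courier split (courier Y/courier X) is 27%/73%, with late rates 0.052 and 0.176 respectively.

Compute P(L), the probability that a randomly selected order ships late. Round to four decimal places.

P(L|A) = 0.47·0.164 + 0.53·0.213 = 0.07708 + 0.11289 = 0.18997
P(L|B) = 0.71·0.245 + 0.29·0.085 = 0.17395 + 0.02465 = 0.1986
P(L|C) = 0.27·0.052 + 0.73·0.176 = 0.01404 + 0.12848 = 0.14252
By total probability over the outer partition,
P(L) = 0.09·0.18997 + 0.05·0.1986 + 0.86·0.14252
      = 0.0170973 + 0.00993 + 0.1225672 = 0.1495945

0.1496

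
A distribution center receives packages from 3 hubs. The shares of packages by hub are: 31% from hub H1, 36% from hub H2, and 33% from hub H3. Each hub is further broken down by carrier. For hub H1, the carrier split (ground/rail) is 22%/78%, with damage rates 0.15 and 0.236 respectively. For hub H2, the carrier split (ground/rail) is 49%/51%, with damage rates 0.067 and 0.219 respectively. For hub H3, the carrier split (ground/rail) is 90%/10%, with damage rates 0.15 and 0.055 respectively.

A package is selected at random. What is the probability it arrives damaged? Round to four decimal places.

P(D|H1) = 0.22·0.15 + 0.78·0.236 = 0.033 + 0.18408 = 0.21708
P(D|H2) = 0.49·0.067 + 0.51·0.219 = 0.03283 + 0.11169 = 0.14452
P(D|H3) = 0.9·0.15 + 0.1·0.055 = 0.135 + 0.0055 = 0.1405
Then overall,
P(D) = 0.31·0.21708 + 0.36·0.14452 + 0.33·0.1405
      = 0.0672948 + 0.0520272 + 0.046365 = 0.165687

P(D) ≈ 0.1657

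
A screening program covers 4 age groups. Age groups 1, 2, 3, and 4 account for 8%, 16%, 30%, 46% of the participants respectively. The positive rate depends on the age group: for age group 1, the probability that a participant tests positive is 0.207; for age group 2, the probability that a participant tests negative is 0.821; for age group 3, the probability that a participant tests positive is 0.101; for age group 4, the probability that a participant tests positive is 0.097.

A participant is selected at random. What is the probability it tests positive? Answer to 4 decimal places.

P(T|2) = 1 − 0.821 = 0.179.
Summing over the partition,
P(T) = P(T|1)·P(1) + P(T|2)·P(2) + P(T|3)·P(3) + P(T|4)·P(4)
      = 0.207·0.08 + 0.179·0.16 + 0.101·0.3 + 0.097·0.46
      = 0.01656 + 0.02864 + 0.0303 + 0.04462 = 0.12012

0.1201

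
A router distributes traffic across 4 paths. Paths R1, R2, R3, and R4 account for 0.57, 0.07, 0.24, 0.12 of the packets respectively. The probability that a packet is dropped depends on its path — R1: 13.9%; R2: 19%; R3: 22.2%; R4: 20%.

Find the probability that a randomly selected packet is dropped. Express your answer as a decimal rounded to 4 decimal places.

P(L) = P(L|R1)·P(R1) + P(L|R2)·P(R2) + P(L|R3)·P(R3) + P(L|R4)·P(R4)
      = 0.139·0.57 + 0.19·0.07 + 0.222·0.24 + 0.2·0.12
      = 0.07923 + 0.0133 + 0.05328 + 0.024 = 0.16981

P(L) ≈ 0.1698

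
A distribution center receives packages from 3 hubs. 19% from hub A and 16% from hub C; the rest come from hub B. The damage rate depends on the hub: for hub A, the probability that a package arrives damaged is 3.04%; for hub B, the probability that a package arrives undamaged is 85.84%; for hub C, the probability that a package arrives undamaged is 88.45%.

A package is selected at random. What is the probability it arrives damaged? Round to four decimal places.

P(B) = 1 − (0.19 + 0.16) = 0.65.
P(D|B) = 1 − 0.8584 = 0.1416.
P(D|C) = 1 − 0.8845 = 0.1155.
P(D) = P(D|A)·P(A) + P(D|B)·P(B) + P(D|C)·P(C)
      = 0.0304·0.19 + 0.1416·0.65 + 0.1155·0.16
      = 0.005776 + 0.09204 + 0.01848 = 0.116296

P(D) ≈ 0.1163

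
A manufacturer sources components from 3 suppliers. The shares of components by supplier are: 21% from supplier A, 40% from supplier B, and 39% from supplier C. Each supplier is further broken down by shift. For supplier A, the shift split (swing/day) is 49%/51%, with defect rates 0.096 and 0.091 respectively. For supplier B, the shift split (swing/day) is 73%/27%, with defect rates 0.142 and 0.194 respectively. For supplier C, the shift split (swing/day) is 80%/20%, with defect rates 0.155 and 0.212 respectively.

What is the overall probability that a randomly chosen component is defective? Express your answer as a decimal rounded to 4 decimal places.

P(D|A) = 0.49·0.096 + 0.51·0.091 = 0.04704 + 0.04641 = 0.09345
P(D|B) = 0.73·0.142 + 0.27·0.194 = 0.10366 + 0.05238 = 0.15604
P(D|C) = 0.8·0.155 + 0.2·0.212 = 0.124 + 0.0424 = 0.1664
By total probability over the outer partition,
P(D) = 0.21·0.09345 + 0.4·0.15604 + 0.39·0.1664
      = 0.0196245 + 0.062416 + 0.064896 = 0.1469365

0.1469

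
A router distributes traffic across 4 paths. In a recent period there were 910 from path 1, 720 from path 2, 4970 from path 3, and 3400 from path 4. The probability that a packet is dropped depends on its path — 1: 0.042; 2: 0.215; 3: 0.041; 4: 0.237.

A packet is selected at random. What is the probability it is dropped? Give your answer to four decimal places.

0.1203

Total: 910 + 720 + 4970 + 3400 = 10000.
P(1) = 910/10000 = 0.091. P(2) = 720/10000 = 0.072. P(3) = 4970/10000 = 0.497. P(4) = 3400/10000 = 0.34.
P(L) = P(L|1)·P(1) + P(L|2)·P(2) + P(L|3)·P(3) + P(L|4)·P(4)
      = 0.042·0.091 + 0.215·0.072 + 0.041·0.497 + 0.237·0.34
      = 0.003822 + 0.01548 + 0.020377 + 0.08058 = 0.120259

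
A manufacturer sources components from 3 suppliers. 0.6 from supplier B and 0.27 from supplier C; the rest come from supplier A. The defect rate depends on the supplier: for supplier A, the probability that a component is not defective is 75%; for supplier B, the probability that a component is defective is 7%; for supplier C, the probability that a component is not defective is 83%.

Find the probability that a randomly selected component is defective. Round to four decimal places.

P(A) = 1 − (0.6 + 0.27) = 0.13.
P(D|A) = 1 − 0.75 = 0.25.
P(D|C) = 1 − 0.83 = 0.17.
P(D) = P(D|A)·P(A) + P(D|B)·P(B) + P(D|C)·P(C)
      = 0.25·0.13 + 0.07·0.6 + 0.17·0.27
      = 0.0325 + 0.042 + 0.0459 = 0.1204

P(D) ≈ 0.1204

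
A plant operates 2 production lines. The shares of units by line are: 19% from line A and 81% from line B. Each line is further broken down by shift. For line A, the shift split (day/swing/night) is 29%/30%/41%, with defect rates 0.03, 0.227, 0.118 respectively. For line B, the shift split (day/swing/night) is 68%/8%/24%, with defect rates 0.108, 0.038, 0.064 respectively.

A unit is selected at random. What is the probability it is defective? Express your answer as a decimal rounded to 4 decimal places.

P(D|A) = 0.29·0.03 + 0.3·0.227 + 0.41·0.118 = 0.0087 + 0.0681 + 0.04838 = 0.12518
P(D|B) = 0.68·0.108 + 0.08·0.038 + 0.24·0.064 = 0.07344 + 0.00304 + 0.01536 = 0.09184
Then overall,
P(D) = 0.19·0.12518 + 0.81·0.09184
      = 0.0237842 + 0.0743904 = 0.0981746

0.0982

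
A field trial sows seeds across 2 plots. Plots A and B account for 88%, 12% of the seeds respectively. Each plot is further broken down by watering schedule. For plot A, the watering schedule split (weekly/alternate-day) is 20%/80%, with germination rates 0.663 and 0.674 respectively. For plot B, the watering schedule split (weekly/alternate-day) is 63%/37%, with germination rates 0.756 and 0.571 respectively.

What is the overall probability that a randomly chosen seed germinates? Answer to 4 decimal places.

0.6737

P(G|A) = 0.2·0.663 + 0.8·0.674 = 0.1326 + 0.5392 = 0.6718
P(G|B) = 0.63·0.756 + 0.37·0.571 = 0.47628 + 0.21127 = 0.68755
By total probability over the outer partition,
P(G) = 0.88·0.6718 + 0.12·0.68755
      = 0.591184 + 0.082506 = 0.67369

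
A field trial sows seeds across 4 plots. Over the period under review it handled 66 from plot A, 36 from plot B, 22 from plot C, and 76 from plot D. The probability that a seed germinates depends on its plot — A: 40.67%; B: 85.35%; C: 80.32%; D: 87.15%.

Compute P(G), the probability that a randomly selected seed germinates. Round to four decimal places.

Total: 66 + 36 + 22 + 76 = 200.
P(A) = 66/200 = 0.33. P(B) = 36/200 = 0.18. P(C) = 22/200 = 0.11. P(D) = 76/200 = 0.38.
P(G) = P(G|A)·P(A) + P(G|B)·P(B) + P(G|C)·P(C) + P(G|D)·P(D)
      = 0.4067·0.33 + 0.8535·0.18 + 0.8032·0.11 + 0.8715·0.38
      = 0.134211 + 0.15363 + 0.088352 + 0.33117 = 0.707363

P(G) ≈ 0.7074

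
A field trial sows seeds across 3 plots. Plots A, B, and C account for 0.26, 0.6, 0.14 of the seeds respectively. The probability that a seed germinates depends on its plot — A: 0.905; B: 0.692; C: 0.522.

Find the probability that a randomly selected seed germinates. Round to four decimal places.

P(G) ≈ 0.7236

P(G) = P(G|A)·P(A) + P(G|B)·P(B) + P(G|C)·P(C)
      = 0.905·0.26 + 0.692·0.6 + 0.522·0.14
      = 0.2353 + 0.4152 + 0.07308 = 0.72358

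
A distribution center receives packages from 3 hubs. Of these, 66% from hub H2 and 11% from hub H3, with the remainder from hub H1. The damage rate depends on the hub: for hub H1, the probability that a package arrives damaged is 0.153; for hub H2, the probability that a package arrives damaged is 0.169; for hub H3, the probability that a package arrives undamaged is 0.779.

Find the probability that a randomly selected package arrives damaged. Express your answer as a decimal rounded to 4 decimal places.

P(H1) = 1 − (0.66 + 0.11) = 0.23.
P(D|H3) = 1 − 0.779 = 0.221.
Using total probability over the partition,
P(D) = P(D|H1)·P(H1) + P(D|H2)·P(H2) + P(D|H3)·P(H3)
      = 0.153·0.23 + 0.169·0.66 + 0.221·0.11
      = 0.03519 + 0.11154 + 0.02431 = 0.17104

0.1710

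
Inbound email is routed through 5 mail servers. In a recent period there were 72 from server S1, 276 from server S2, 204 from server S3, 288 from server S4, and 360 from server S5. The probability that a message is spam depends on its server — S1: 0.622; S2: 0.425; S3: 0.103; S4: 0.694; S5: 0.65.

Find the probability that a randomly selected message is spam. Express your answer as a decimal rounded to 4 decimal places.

P(S) ≈ 0.5141

Total: 72 + 276 + 204 + 288 + 360 = 1200.
P(S1) = 72/1200 = 0.06. P(S2) = 276/1200 = 0.23. P(S3) = 204/1200 = 0.17. P(S4) = 288/1200 = 0.24. P(S5) = 360/1200 = 0.3.
Summing over the partition,
P(S) = P(S|S1)·P(S1) + P(S|S2)·P(S2) + P(S|S3)·P(S3) + P(S|S4)·P(S4) + P(S|S5)·P(S5)
      = 0.622·0.06 + 0.425·0.23 + 0.103·0.17 + 0.694·0.24 + 0.65·0.3
      = 0.03732 + 0.09775 + 0.01751 + 0.16656 + 0.195 = 0.51414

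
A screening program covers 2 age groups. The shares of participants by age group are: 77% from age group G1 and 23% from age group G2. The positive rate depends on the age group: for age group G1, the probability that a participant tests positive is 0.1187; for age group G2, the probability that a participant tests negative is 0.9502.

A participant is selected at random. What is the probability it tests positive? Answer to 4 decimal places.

P(T) ≈ 0.1029

P(T|G2) = 1 − 0.9502 = 0.0498.
Using total probability over the partition,
P(T) = P(T|G1)·P(G1) + P(T|G2)·P(G2)
      = 0.1187·0.77 + 0.0498·0.23
      = 0.091399 + 0.011454 = 0.102853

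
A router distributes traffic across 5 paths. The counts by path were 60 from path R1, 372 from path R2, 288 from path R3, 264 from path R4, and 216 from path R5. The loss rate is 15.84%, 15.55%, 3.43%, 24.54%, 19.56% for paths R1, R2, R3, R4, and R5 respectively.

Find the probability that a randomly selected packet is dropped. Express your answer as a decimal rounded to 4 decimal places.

Total: 60 + 372 + 288 + 264 + 216 = 1200.
P(R1) = 60/1200 = 0.05. P(R2) = 372/1200 = 0.31. P(R3) = 288/1200 = 0.24. P(R4) = 264/1200 = 0.22. P(R5) = 216/1200 = 0.18.
By the law of total probability,
P(L) = P(L|R1)·P(R1) + P(L|R2)·P(R2) + P(L|R3)·P(R3) + P(L|R4)·P(R4) + P(L|R5)·P(R5)
      = 0.1584·0.05 + 0.1555·0.31 + 0.0343·0.24 + 0.2454·0.22 + 0.1956·0.18
      = 0.00792 + 0.048205 + 0.008232 + 0.053988 + 0.035208 = 0.153553

P(L) ≈ 0.1536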